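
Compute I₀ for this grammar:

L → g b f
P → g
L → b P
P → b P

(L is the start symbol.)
First, augment the grammar with L' → L
I₀ = CLOSURE({ [L' → . L] }):
  [L' → . L] has the dot before L: add [L → . g b f], [L → . b P]
No further items can be added.

I₀ = { [L → . b P], [L → . g b f], [L' → . L] }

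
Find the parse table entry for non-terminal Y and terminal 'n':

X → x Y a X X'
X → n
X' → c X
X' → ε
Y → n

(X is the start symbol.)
Y → n

To find M[Y, 'n'], we find productions for Y where 'n' is in the predict set (PREDICT(N → α) = (FIRST(α) \ {ε}) ∪ (FOLLOW(N) if α ⇒* ε)).

Y → n: PREDICT = { 'n' }
  'n' is in predict set, so this production goes in M[Y, 'n']

M[Y, 'n'] = Y → n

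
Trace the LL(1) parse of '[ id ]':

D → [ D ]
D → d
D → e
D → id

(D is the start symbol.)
LL(1) parsing maintains a stack (initially the start symbol over $) and the input. At each step: if the stack top is a terminal, match it against the current input token; if it is a non-terminal N, replace it with the RHS of M[N, lookahead] (the unique production whose predict set contains the lookahead).

Stack is shown with the top on the left.

Stack    Input     Action
-------------------------
D $      [ id ] $  output D → [ D ]
[ D ] $  [ id ] $  match '['
D ] $    id ] $    output D → id
id ] $   id ] $    match 'id'
] $      ] $       match ']'
$        $         accept

The string is accepted.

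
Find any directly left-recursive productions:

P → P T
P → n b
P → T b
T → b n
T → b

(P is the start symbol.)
Yes, P is left-recursive

P → P T: LEFT RECURSIVE (starts with P)
P → n b: starts with n
P → T b: starts with T
T → b n: starts with b
T → b: starts with b

The grammar has direct left recursion on: P.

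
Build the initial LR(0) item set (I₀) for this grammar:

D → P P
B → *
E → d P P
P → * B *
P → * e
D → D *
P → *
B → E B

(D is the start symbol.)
First, augment the grammar with D' → D
I₀ = CLOSURE({ [D' → . D] }):
  [D' → . D] has the dot before D: add [D → . P P], [D → . D *]
  [D → . P P] has the dot before P: add [P → . * B *], [P → . * e], [P → . *]
No further items can be added.

I₀ = { [D → . D *], [D → . P P], [D' → . D], [P → . * B *], [P → . * e], [P → . *] }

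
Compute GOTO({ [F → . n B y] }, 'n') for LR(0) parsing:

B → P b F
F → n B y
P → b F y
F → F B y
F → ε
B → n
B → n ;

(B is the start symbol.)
GOTO(I, 'n') = CLOSURE({ [A → αX.β] : [A → α.Xβ] ∈ I, X = 'n' })

Items with dot before 'n', with the dot advanced:
  [F → . n B y] → [F → n . B y]
Closure of the advanced items:
  [F → n . B y] has the dot before B: add [B → . P b F], [B → . n], [B → . n ;]
  [B → . P b F] has the dot before P: add [P → . b F y]

GOTO = { [B → . P b F], [B → . n ;], [B → . n], [F → n . B y], [P → . b F y] }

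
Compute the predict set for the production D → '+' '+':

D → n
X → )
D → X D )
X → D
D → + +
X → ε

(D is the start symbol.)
{ '+' }

PREDICT(D → '+' '+') = (FIRST(RHS) \ {ε}) ∪ (FOLLOW(D) if ε ∈ FIRST(RHS), i.e. RHS ⇒* ε)
FIRST('+' '+') = { '+' }
ε ∉ FIRST('+' '+'), so FOLLOW(D) is not added.
PREDICT(D → '+' '+') = { '+' }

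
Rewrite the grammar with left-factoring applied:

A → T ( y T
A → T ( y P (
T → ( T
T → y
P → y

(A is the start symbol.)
A → T ( y A'
A' → T
A' → P (
T → ( T
T → y
P → y

Left-factoring transforms A → αβ₁ | αβ₂ into A → αA' and A' → β₁ | β₂
(α is the longest common prefix among the alternatives). Repeat until
no nonterminal has two alternatives with a common prefix.

Round 1: A has alternatives sharing prefix 'T ( y'. Introduce A': A → T ( y A'
  Add: A' → T
  Add: A' → P (

No remaining common prefixes — done.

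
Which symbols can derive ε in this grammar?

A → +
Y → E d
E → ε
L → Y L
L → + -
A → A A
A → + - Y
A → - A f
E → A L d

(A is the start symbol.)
ε-productions: E → ε
So E is immediately nullable.
No further non-terminal can be added: every production for the remaining non-terminals contains a terminal or a non-nullable non-terminal.
Nullable = { 'E' }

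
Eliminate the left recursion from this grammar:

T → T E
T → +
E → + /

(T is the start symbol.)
T is directly left-recursive. The standard transformation for
  A → A α₁ | ... | A α_m | β₁ | ... | β_n
is
  A  → β₁ A' | ... | β_n A'
  A' → α₁ A' | ... | α_m A' | ε

T → + becomes T → + T'
T → T E becomes T' → E T'
Add T' → ε

Productions for other non-terminals are unchanged:
  E → + /

Resulting grammar:
T → + T'
T' → E T'
T' → ε
E → + /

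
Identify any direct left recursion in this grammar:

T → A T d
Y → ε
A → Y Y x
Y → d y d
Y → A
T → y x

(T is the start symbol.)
T → A T d: starts with A
Y → ε: starts with ε
A → Y Y x: starts with Y
Y → d y d: starts with d
Y → A: starts with A
T → y x: starts with y

No direct left recursion found.

Answer: No direct left recursion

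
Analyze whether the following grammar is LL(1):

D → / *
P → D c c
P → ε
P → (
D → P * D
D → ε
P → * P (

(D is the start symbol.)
Relevant sets:
  FIRST(P) = { '(', '*', '/', 'c', ε }
  FIRST(D) = { '(', '*', '/', 'c', ε }
  FOLLOW(D) = { $, 'c' }
  FOLLOW(P) = { '(', '*' }

For D:
  PREDICT(D → '/' '*') = { '/' }
  PREDICT(D → P '*' D) = { '(', '*', '/', 'c' }
  PREDICT(D → ε) = { $, 'c' }
For P:
  PREDICT(P → D c c) = { '(', '*', '/', 'c' }
  PREDICT(P → ε) = { '(', '*' }
  PREDICT(P → '(') = { '(' }
  PREDICT(P → '*' P '(') = { '*' }

Conflict found: Predict set conflict for D: { '/' }
The grammar is NOT LL(1).

Answer: No. Predict set conflict for D: { '/' }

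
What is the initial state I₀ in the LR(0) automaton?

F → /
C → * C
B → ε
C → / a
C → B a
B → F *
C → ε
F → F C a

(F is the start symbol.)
First, augment the grammar with F' → F
I₀ = CLOSURE({ [F' → . F] }):
  [F' → . F] has the dot before F: add [F → . /], [F → . F C a]
No further items can be added.

I₀ = { [F → . /], [F → . F C a], [F' → . F] }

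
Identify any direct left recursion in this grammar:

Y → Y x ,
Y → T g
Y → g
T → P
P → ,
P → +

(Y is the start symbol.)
Direct left recursion occurs when N → N α for some non-terminal N (the right-hand side begins with the left-hand side itself).

Y → Y x ,: LEFT RECURSIVE (starts with Y)
Y → T g: starts with T
Y → g: starts with g
T → P: starts with P
P → ,: starts with ','
P → +: starts with '+'

The grammar has direct left recursion on: Y.

Answer: Yes, Y is left-recursive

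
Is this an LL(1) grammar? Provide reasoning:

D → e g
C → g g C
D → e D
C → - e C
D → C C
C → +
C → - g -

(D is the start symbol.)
No. Predict set conflict for D: { 'e' }

Relevant sets:
  FIRST(C) = { '+', '-', 'g' }

For D:
  PREDICT(D → e g) = { 'e' }
  PREDICT(D → e D) = { 'e' }
  PREDICT(D → C C) = { '+', '-', 'g' }
For C:
  PREDICT(C → g g C) = { 'g' }
  PREDICT(C → '-' e C) = { '-' }
  PREDICT(C → '+') = { '+' }
  PREDICT(C → '-' g '-') = { '-' }

Conflict found: Predict set conflict for D: { 'e' }
The grammar is NOT LL(1).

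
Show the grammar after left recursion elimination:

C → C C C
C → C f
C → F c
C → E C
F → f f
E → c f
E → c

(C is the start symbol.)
C → F c C'
C → E C C'
C' → C C C'
C' → f C'
C' → ε
F → f f
E → c f
E → c

C is directly left-recursive. The standard transformation for
  A → A α₁ | ... | A α_m | β₁ | ... | β_n
is
  A  → β₁ A' | ... | β_n A'
  A' → α₁ A' | ... | α_m A' | ε

C → F c becomes C → F c C'
C → E C becomes C → E C C'
C → C C C becomes C' → C C C'
C → C f becomes C' → f C'
Add C' → ε

Productions for other non-terminals are unchanged:
  F → f f
  E → c f
  E → c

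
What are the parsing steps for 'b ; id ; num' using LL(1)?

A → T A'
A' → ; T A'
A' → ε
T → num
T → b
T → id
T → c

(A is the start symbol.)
Stack is shown with the top on the left.

Stack     Input           Action
--------------------------------
A $       b ; id ; num $  output A → T A'
T A' $    b ; id ; num $  output T → b
b A' $    b ; id ; num $  match 'b'
A' $      ; id ; num $    output A' → ; T A'
; T A' $  ; id ; num $    match ';'
T A' $    id ; num $      output T → id
id A' $   id ; num $      match 'id'
A' $      ; num $         output A' → ; T A'
; T A' $  ; num $         match ';'
T A' $    num $           output T → num
num A' $  num $           match 'num'
A' $      $               output A' → ε
$         $               accept

The string is accepted.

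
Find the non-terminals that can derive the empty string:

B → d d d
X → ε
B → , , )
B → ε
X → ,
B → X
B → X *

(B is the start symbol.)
A non-terminal is nullable if it can derive ε (the empty string): either it has an ε-production, or it has a production whose right-hand side consists entirely of nullable non-terminals.

ε-productions: X → ε, B → ε
So X, B are immediately nullable.
Every non-terminal is now nullable.
Nullable = { 'B', 'X' }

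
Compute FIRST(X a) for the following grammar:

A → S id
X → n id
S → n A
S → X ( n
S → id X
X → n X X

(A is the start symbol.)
{ 'n' }

FIRST sets of the non-terminals involved (from the grammar, by fixed-point iteration):
  FIRST(X) = { 'n' }

To compute FIRST(X a), process the symbols left to right:
Symbol X is a non-terminal. Add FIRST(X) \ {ε} = { 'n' }
X is not nullable (ε ∉ FIRST(X)), so stop here.
FIRST(X a) = { 'n' }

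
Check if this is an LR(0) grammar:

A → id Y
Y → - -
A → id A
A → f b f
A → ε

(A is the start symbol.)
A grammar is LR(0) if no state in the canonical LR(0) collection has:
  - both a shift item (dot before a terminal) and a complete item (shift-reduce conflict), or
  - two or more complete items (reduce-reduce conflict; the accept item [A' → A .] counts as a complete item here).

Augment with A' → A and build the canonical LR(0) collection (I0 = CLOSURE({[A' → . A]}), then GOTO on every symbol after a dot until no new states appear). It has 10 states:
  I0: { [A → . f b f], [A → . id A], [A → . id Y], [A → .], [A' → . A] }  — shift, reduce
  I1: { [A' → A .] }  — accept
  I2: { [A → f . b f] }  — shift
  I3: { [A → . f b f], [A → . id A], [A → . id Y], [A → .], [A → id . A], [A → id . Y], [Y → . - -] }  — shift, reduce
  I4: { [Y → - . -] }  — shift
  I5: { [A → id A .] }  — reduce
  I6: { [A → id Y .] }  — reduce
  I7: { [Y → - - .] }  — reduce
  I8: { [A → f b . f] }  — shift
  I9: { [A → f b f .] }  — reduce

Conflict in state I0:
  Shift-reduce conflict between [A → .] and [A → . f b f]
So the grammar is NOT LR(0).

Answer: No. Shift-reduce conflict between [A → .] and [A → . f b f]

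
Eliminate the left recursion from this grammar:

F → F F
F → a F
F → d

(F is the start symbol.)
F → a F F'
F → d F'
F' → F F'
F' → ε

F is directly left-recursive. The standard transformation for
  A → A α₁ | ... | A α_m | β₁ | ... | β_n
is
  A  → β₁ A' | ... | β_n A'
  A' → α₁ A' | ... | α_m A' | ε

F → a F becomes F → a F F'
F → d becomes F → d F'
F → F F becomes F' → F F'
Add F' → ε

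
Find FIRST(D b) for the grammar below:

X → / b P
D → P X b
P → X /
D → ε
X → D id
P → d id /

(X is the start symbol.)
{ '/', 'b', 'd', 'id' }

FIRST sets of the non-terminals involved (from the grammar, by fixed-point iteration):
  FIRST(D) = { '/', 'd', 'id', ε }

To compute FIRST(D b), process the symbols left to right:
Symbol D is a non-terminal. Add FIRST(D) \ {ε} = { '/', 'd', 'id' }
D is nullable (ε ∈ FIRST(D)), continue to the next symbol.
Symbol b is a terminal. Add 'b' and stop.
FIRST(D b) = { '/', 'b', 'd', 'id' }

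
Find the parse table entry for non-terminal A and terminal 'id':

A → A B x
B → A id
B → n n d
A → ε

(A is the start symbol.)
To find M[A, 'id'], we find productions for A where 'id' is in the predict set (PREDICT(N → α) = (FIRST(α) \ {ε}) ∪ (FOLLOW(N) if α ⇒* ε)).

Relevant sets:
  FIRST(A) = { 'id', 'n', ε }
  FIRST(B) = { 'id', 'n' }
  FOLLOW(A) = { $, 'id', 'n' }

A → A B x: PREDICT = { 'id', 'n' }
  'id' is in predict set, so this production goes in M[A, 'id']
A → ε: PREDICT = { $, 'id', 'n' }
  'id' is in predict set, so this production goes in M[A, 'id']

M[A, 'id'] = A → A B x, A → ε  (a multiply-defined cell — the grammar is not LL(1))

Answer: A → A B x, A → ε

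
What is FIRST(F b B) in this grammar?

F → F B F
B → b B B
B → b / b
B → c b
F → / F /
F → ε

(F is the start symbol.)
{ '/', 'b', 'c' }

FIRST sets of the non-terminals involved (from the grammar, by fixed-point iteration):
  FIRST(F) = { '/', 'b', 'c', ε }

To compute FIRST(F b B), process the symbols left to right:
Symbol F is a non-terminal. Add FIRST(F) \ {ε} = { '/', 'b', 'c' }
F is nullable (ε ∈ FIRST(F)), continue to the next symbol.
Symbol b is a terminal. Add 'b' and stop.
FIRST(F b B) = { '/', 'b', 'c' }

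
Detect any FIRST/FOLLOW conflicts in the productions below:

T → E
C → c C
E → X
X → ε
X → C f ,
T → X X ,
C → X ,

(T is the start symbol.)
A FIRST/FOLLOW conflict occurs when a non-terminal N has a nullable alternative N → β (β ⇒* ε) and another alternative N → α with FIRST(α) ∩ FOLLOW(N) ≠ ∅: on such a lookahead the parser cannot decide between expanding α and letting N vanish via β.

Nullable non-terminals: E, T, X.
FIRST sets used below: FIRST(E) = { ',', 'c', ε }, FIRST(X) = { ',', 'c', ε }, FIRST(C) = { ',', 'c' }
E has a nullable alternative but only one production, so nothing to check.

T: nullable alternative(s) T → E; FOLLOW(T) = { $ }
  T → E: FIRST \ {ε} = { ',', 'c' } — this is the only nullable alternative, skip
  T → X X ,: FIRST \ {ε} = { ',', 'c' } — disjoint from FOLLOW(T)

X: nullable alternative(s) X → ε; FOLLOW(X) = { $, ',', 'c' }
  X → ε: FIRST \ {ε} = { } — this is the only nullable alternative, skip
  X → C f ,: FIRST \ {ε} = { ',', 'c' } — overlaps FOLLOW(X) on { ',', 'c' }: CONFLICT

C has no nullable alternative, so no FIRST/FOLLOW check is needed there.

So the grammar has 1 FIRST/FOLLOW conflict (marked CONFLICT above).

Answer: Yes. X → C f ',' with FOLLOW(X) on { ',', 'c' }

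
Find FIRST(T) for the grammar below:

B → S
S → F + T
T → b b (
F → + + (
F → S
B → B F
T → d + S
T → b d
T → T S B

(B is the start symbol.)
{ 'b', 'd' }

To compute FIRST(T), examine every production with T on the left-hand side, reading each right-hand side left to right until a non-nullable symbol is reached.

From T → b b (:
  - b is a terminal: add 'b' and stop
From T → d + S:
  - d is a terminal: add 'd' and stop
From T → b d:
  - b is a terminal: add 'b' and stop
From T → T S B:
  - T is the symbol being defined: contributes nothing new
    T is not nullable, so stop

Collecting: FIRST(T) = { 'b', 'd' }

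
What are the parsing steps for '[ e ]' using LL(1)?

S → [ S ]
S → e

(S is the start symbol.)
LL(1) parsing maintains a stack (initially the start symbol over $) and the input. At each step: if the stack top is a terminal, match it against the current input token; if it is a non-terminal N, replace it with the RHS of M[N, lookahead] (the unique production whose predict set contains the lookahead).

Stack is shown with the top on the left.

Stack    Input    Action
------------------------
S $      [ e ] $  output S → [ S ]
[ S ] $  [ e ] $  match '['
S ] $    e ] $    output S → e
e ] $    e ] $    match 'e'
] $      ] $      match ']'
$        $        accept

The string is accepted.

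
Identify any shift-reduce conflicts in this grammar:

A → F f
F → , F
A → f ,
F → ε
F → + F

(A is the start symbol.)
Yes — I0: [F → .] vs [A → . f ,]; I1: [F → .] vs [F → . + F]; I2: [F → .] vs [F → . + F]

Augment with A' → A and build the canonical LR(0) collection (I0 = CLOSURE({[A' → . A]}), then GOTO on every symbol after a dot until no new states appear). It has 10 states:
  I0: { [A → . F f], [A → . f ,], [A' → . A], [F → . + F], [F → . , F], [F → .] }  — shift, reduce
  I1: { [F → + . F], [F → . + F], [F → . , F], [F → .] }  — shift, reduce
  I2: { [F → , . F], [F → . + F], [F → . , F], [F → .] }  — shift, reduce
  I3: { [A' → A .] }  — accept
  I4: { [A → F . f] }  — shift
  I5: { [A → f . ,] }  — shift
  I6: { [A → f , .] }  — reduce
  I7: { [A → F f .] }  — reduce
  I8: { [F → , F .] }  — reduce
  I9: { [F → + F .] }  — reduce

I0 contains reduce item [F → .] and shift items [A → . f ,], [F → . + F], [F → . , F] — shift-reduce conflict.
I1 contains reduce item [F → .] and shift items [F → . + F], [F → . , F] — shift-reduce conflict.
I2 contains reduce item [F → .] and shift items [F → . + F], [F → . , F] — shift-reduce conflict.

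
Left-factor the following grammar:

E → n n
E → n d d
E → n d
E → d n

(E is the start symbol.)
Left-factoring transforms A → αβ₁ | αβ₂ into A → αA' and A' → β₁ | β₂
(α is the longest common prefix among the alternatives). Repeat until
no nonterminal has two alternatives with a common prefix.

Round 1: E has alternatives sharing prefix 'n'. Introduce E': E → n E'
  Add: E' → n
  Add: E' → d d
  Add: E' → d

Round 2: E' has alternatives sharing prefix 'd'. Introduce E'': E' → d E''
  Add: E'' → d
  Add: E'' → ε

No remaining common prefixes — done.

Resulting grammar:
E → n E'
E' → n
E' → d E''
E'' → d
E'' → ε
E → d n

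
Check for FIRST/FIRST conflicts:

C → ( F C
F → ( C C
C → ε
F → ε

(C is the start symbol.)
No FIRST/FIRST conflicts.

Productions for C:
  C → ( F C: FIRST = { '(' }
  C → ε: FIRST = { ε }
Productions for F:
  F → ( C C: FIRST = { '(' }
  F → ε: FIRST = { ε }

All alternatives of each non-terminal have pairwise disjoint FIRST sets.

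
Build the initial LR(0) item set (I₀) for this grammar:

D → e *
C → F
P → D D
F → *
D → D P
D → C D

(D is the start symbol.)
{ [C → . F], [D → . C D], [D → . D P], [D → . e *], [D' → . D], [F → . *] }

First, augment the grammar with D' → D
I₀ = CLOSURE({ [D' → . D] }):
  [D' → . D] has the dot before D: add [D → . e *], [D → . D P], [D → . C D]
  [D → . C D] has the dot before C: add [C → . F]
  [C → . F] has the dot before F: add [F → . *]
No further items can be added.

I₀ = { [C → . F], [D → . C D], [D → . D P], [D → . e *], [D' → . D], [F → . *] }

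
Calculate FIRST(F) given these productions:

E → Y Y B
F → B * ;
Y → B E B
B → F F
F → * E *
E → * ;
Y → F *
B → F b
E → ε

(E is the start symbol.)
{ '*' }

FIRST sets of the other non-terminals involved (by the same procedure, iterated to a fixed point):
  FIRST(B) = { '*' }

From F → B * ;:
  - B is a non-terminal: add FIRST(B) \ {ε} = { '*' }
    B is not nullable, so stop
From F → * E *:
  - '*' is a terminal: add '*' and stop

Collecting: FIRST(F) = { '*' }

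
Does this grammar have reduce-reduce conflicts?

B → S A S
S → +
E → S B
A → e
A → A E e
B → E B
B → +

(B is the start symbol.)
A reduce-reduce conflict occurs when an LR(0) state has two complete items [A → α .] and [B → β .] — both call for a reduction, and with no lookahead the parser cannot choose between them.

Augment with B' → B and build the canonical LR(0) collection (I0 = CLOSURE({[B' → . B]}), then GOTO on every symbol after a dot until no new states appear). It has 13 states:
  I0: { [B → . +], [B → . E B], [B → . S A S], [B' → . B], [E → . S B], [S → . +] }  — shift
  I1: { [B → + .], [S → + .] }  — 2 reduces
  I2: { [B' → B .] }  — accept
  I3: { [B → . +], [B → . E B], [B → . S A S], [B → E . B], [E → . S B], [S → . +] }  — shift
  I4: { [A → . A E e], [A → . e], [B → . +], [B → . E B], [B → . S A S], [B → S . A S], [E → . S B], [E → S . B], [S → . +] }  — shift
  I5: { [A → A . E e], [B → S A . S], [E → . S B], [S → . +] }  — shift
  I6: { [E → S B .] }  — reduce
  I7: { [A → e .] }  — reduce
  I8: { [S → + .] }  — reduce
  I9: { [A → A E . e] }  — shift
  I10: { [B → . +], [B → . E B], [B → . S A S], [B → S A S .], [E → . S B], [E → S . B], [S → . +] }  — shift, reduce
  I11: { [A → A E e .] }  — reduce
  I12: { [B → E B .] }  — reduce

I1 contains complete items [B → + .], [S → + .] — reduce-reduce conflict.

Answer: Yes — I1: [B → + .] vs [S → + .]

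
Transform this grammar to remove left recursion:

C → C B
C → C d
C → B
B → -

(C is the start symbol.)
C is directly left-recursive. The standard transformation for
  A → A α₁ | ... | A α_m | β₁ | ... | β_n
is
  A  → β₁ A' | ... | β_n A'
  A' → α₁ A' | ... | α_m A' | ε

C → B becomes C → B C'
C → C B becomes C' → B C'
C → C d becomes C' → d C'
Add C' → ε

Productions for other non-terminals are unchanged:
  B → -

Resulting grammar:
C → B C'
C' → B C'
C' → d C'
C' → ε
B → -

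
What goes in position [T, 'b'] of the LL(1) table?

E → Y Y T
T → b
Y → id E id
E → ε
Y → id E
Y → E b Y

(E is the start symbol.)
To find M[T, 'b'], we find productions for T where 'b' is in the predict set (PREDICT(N → α) = (FIRST(α) \ {ε}) ∪ (FOLLOW(N) if α ⇒* ε)).

T → b: PREDICT = { 'b' }
  'b' is in predict set, so this production goes in M[T, 'b']

M[T, 'b'] = T → b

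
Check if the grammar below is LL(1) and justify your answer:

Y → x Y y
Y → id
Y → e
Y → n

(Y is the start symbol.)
For Y:
  PREDICT(Y → x Y y) = { 'x' }
  PREDICT(Y → id) = { 'id' }
  PREDICT(Y → e) = { 'e' }
  PREDICT(Y → n) = { 'n' }

All predict sets are disjoint. The grammar IS LL(1).

Answer: Yes, the grammar is LL(1).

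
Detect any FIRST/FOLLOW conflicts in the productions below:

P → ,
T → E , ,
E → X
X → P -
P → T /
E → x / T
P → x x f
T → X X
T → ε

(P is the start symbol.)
Nullable non-terminals: T.
FIRST sets used below: FIRST(E) = { ',', '/', 'x' }, FIRST(X) = { ',', '/', 'x' }

T: nullable alternative(s) T → ε; FOLLOW(T) = { ',', '/' }
  T → E , ,: FIRST \ {ε} = { ',', '/', 'x' } — overlaps FOLLOW(T) on { ',', '/' }: CONFLICT
  T → X X: FIRST \ {ε} = { ',', '/', 'x' } — overlaps FOLLOW(T) on { ',', '/' }: CONFLICT
  T → ε: FIRST \ {ε} = { } — this is the only nullable alternative, skip

E, P, X have no nullable alternative, so no FIRST/FOLLOW check is needed there.

So the grammar has 2 FIRST/FOLLOW conflicts (marked CONFLICT above).

Answer: Yes. T → E ',' ',' with FOLLOW(T) on { ',', '/' }; T → X X with FOLLOW(T) on { ',', '/' }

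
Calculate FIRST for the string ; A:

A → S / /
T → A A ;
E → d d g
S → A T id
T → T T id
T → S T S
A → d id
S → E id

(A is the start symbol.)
To compute FIRST(; A), process the symbols left to right:
Symbol ; is a terminal. Add ';' and stop.
FIRST(; A) = { ';' }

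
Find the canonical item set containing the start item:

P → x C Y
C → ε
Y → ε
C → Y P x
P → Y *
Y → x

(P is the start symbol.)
First, augment the grammar with P' → P
I₀ = CLOSURE({ [P' → . P] }):
  [P' → . P] has the dot before P: add [P → . x C Y], [P → . Y *]
  [P → . Y *] has the dot before Y: add [Y → .], [Y → . x]
No further items can be added.

I₀ = { [P → . Y *], [P → . x C Y], [P' → . P], [Y → . x], [Y → .] }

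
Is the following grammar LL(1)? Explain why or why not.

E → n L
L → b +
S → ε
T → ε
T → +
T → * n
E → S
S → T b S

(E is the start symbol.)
Relevant sets:
  FIRST(S) = { '*', '+', 'b', ε }
  FIRST(T) = { '*', '+', ε }
  FOLLOW(E) = { $ }
  FOLLOW(S) = { $ }
  FOLLOW(T) = { 'b' }

For E:
  PREDICT(E → n L) = { 'n' }
  PREDICT(E → S) = { $, '*', '+', 'b' }
For S:
  PREDICT(S → ε) = { $ }
  PREDICT(S → T b S) = { '*', '+', 'b' }
For T:
  PREDICT(T → ε) = { 'b' }
  PREDICT(T → '+') = { '+' }
  PREDICT(T → '*' n) = { '*' }
L has a single production, so nothing to check there.

All predict sets are disjoint. The grammar IS LL(1).

Answer: Yes, the grammar is LL(1).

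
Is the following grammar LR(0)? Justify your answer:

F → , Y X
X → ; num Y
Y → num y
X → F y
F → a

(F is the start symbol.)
A grammar is LR(0) if no state in the canonical LR(0) collection has:
  - both a shift item (dot before a terminal) and a complete item (shift-reduce conflict), or
  - two or more complete items (reduce-reduce conflict; the accept item [F' → F .] counts as a complete item here).

Augment with F' → F and build the canonical LR(0) collection (I0 = CLOSURE({[F' → . F]}), then GOTO on every symbol after a dot until no new states appear). It has 13 states:
  I0: { [F → . , Y X], [F → . a], [F' → . F] }  — shift
  I1: { [F → , . Y X], [Y → . num y] }  — shift
  I2: { [F' → F .] }  — accept
  I3: { [F → a .] }  — reduce
  I4: { [F → , Y . X], [F → . , Y X], [F → . a], [X → . ; num Y], [X → . F y] }  — shift
  I5: { [Y → num . y] }  — shift
  I6: { [Y → num y .] }  — reduce
  I7: { [X → ; . num Y] }  — shift
  I8: { [X → F . y] }  — shift
  I9: { [F → , Y X .] }  — reduce
  I10: { [X → F y .] }  — reduce
  I11: { [X → ; num . Y], [Y → . num y] }  — shift
  I12: { [X → ; num Y .] }  — reduce

Every state is either a pure shift/goto state or contains exactly one complete item and nothing to shift — no conflicts. The grammar is LR(0).

Answer: Yes, the grammar is LR(0)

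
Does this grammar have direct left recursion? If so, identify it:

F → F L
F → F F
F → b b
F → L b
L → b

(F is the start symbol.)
Yes, F is left-recursive

F → F L: LEFT RECURSIVE (starts with F)
F → F F: LEFT RECURSIVE (starts with F)
F → b b: starts with b
F → L b: starts with L
L → b: starts with b

The grammar has direct left recursion on: F.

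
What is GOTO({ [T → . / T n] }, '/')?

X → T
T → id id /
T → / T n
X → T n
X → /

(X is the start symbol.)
GOTO(I, '/') = CLOSURE({ [A → αX.β] : [A → α.Xβ] ∈ I, X = '/' })

Items with dot before '/', with the dot advanced:
  [T → . / T n] → [T → / . T n]
Closure of the advanced items:
  [T → / . T n] has the dot before T: add [T → . id id /], [T → . / T n]

GOTO = { [T → . / T n], [T → . id id /], [T → / . T n] }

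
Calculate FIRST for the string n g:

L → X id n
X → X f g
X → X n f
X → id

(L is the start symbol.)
To compute FIRST(n g), process the symbols left to right:
Symbol n is a terminal. Add 'n' and stop.
FIRST(n g) = { 'n' }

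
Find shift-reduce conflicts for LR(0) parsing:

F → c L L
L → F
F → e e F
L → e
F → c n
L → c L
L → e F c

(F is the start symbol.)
Yes — I9: [L → e .] vs [F → . c L L]; I14: [L → c L .] vs [F → . c L L]

A shift-reduce conflict occurs when an LR(0) state has both:
  - a complete (reduce) item [A → α .] (dot at the end), and
  - a shift item [B → β . c γ] (dot before a terminal).

Augment with F' → F and build the canonical LR(0) collection (I0 = CLOSURE({[F' → . F]}), then GOTO on every symbol after a dot until no new states appear). It has 16 states:
  I0: { [F → . c L L], [F → . c n], [F → . e e F], [F' → . F] }  — shift
  I1: { [F' → F .] }  — accept
  I2: { [F → . c L L], [F → . c n], [F → . e e F], [F → c . L L], [F → c . n], [L → . F], [L → . c L], [L → . e F c], [L → . e] }  — shift
  I3: { [F → e . e F] }  — shift
  I4: { [F → . c L L], [F → . c n], [F → . e e F], [F → e e . F] }  — shift
  I5: { [F → e e F .] }  — reduce
  I6: { [L → F .] }  — reduce
  I7: { [F → . c L L], [F → . c n], [F → . e e F], [F → c L . L], [L → . F], [L → . c L], [L → . e F c], [L → . e] }  — shift
  I8: { [F → . c L L], [F → . c n], [F → . e e F], [F → c . L L], [F → c . n], [L → . F], [L → . c L], [L → . e F c], [L → . e], [L → c . L] }  — shift
  I9: { [F → . c L L], [F → . c n], [F → . e e F], [F → e . e F], [L → e . F c], [L → e .] }  — shift, reduce
  I10: { [F → c n .] }  — reduce
  I11: { [L → e F . c] }  — shift
  I12: { [F → . c L L], [F → . c n], [F → . e e F], [F → e . e F], [F → e e . F] }  — shift
  I13: { [L → e F c .] }  — reduce
  I14: { [F → . c L L], [F → . c n], [F → . e e F], [F → c L . L], [L → . F], [L → . c L], [L → . e F c], [L → . e], [L → c L .] }  — shift, reduce
  I15: { [F → c L L .] }  — reduce

I9 contains reduce item [L → e .] and shift items [F → . c L L], [F → . c n], [F → . e e F], [F → e . e F] — shift-reduce conflict.
I14 contains reduce item [L → c L .] and shift items [F → . c L L], [F → . c n], [F → . e e F], [L → . c L], [L → . e], [L → . e F c] — shift-reduce conflict.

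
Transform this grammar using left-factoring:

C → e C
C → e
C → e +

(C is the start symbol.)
Left-factoring transforms A → αβ₁ | αβ₂ into A → αA' and A' → β₁ | β₂
(α is the longest common prefix among the alternatives). Repeat until
no nonterminal has two alternatives with a common prefix.

Round 1: C has alternatives sharing prefix 'e'. Introduce C': C → e C'
  Add: C' → C
  Add: C' → ε
  Add: C' → +

No remaining common prefixes — done.

Resulting grammar:
C → e C'
C' → C
C' → ε
C' → +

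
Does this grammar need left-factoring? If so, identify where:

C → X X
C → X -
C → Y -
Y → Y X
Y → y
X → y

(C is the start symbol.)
Yes, C has productions with common prefix 'X'

Left-factoring is needed when two productions for the same non-terminal
share a common prefix on the right-hand side.

Productions for C:
  C → X X
  C → X -
  C → Y -
Productions for Y:
  Y → Y X
  Y → y

Found common prefix 'X' in productions for C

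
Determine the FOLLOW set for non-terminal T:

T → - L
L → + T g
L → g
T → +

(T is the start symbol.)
{ $, 'g' }

To compute FOLLOW(T), find every occurrence of T on a right-hand side N → α T β: add FIRST(β) \ {ε}, and if β is empty or nullable also add FOLLOW(N). Iterate to a fixed point.

T is the start symbol, so $ ∈ FOLLOW(T).
In L → + T g: T is followed by g, add FIRST(g) \ {ε} = { 'g' }

Taking the union: FOLLOW(T) = { $, 'g' }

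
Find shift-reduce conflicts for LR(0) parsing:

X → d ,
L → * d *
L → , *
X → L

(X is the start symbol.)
No shift-reduce conflicts

A shift-reduce conflict occurs when an LR(0) state has both:
  - a complete (reduce) item [A → α .] (dot at the end), and
  - a shift item [B → β . c γ] (dot before a terminal).

Augment with X' → X and build the canonical LR(0) collection (I0 = CLOSURE({[X' → . X]}), then GOTO on every symbol after a dot until no new states appear). It has 10 states:
  I0: { [L → . * d *], [L → . , *], [X → . L], [X → . d ,], [X' → . X] }  — shift
  I1: { [L → * . d *] }  — shift
  I2: { [L → , . *] }  — shift
  I3: { [X → L .] }  — reduce
  I4: { [X' → X .] }  — accept
  I5: { [X → d . ,] }  — shift
  I6: { [X → d , .] }  — reduce
  I7: { [L → , * .] }  — reduce
  I8: { [L → * d . *] }  — shift
  I9: { [L → * d * .] }  — reduce

No state contains both a complete item and a shift item.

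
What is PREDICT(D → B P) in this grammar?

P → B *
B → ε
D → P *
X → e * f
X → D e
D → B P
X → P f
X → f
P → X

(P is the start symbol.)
{ '*', 'e', 'f' }

PREDICT(D → B P) = (FIRST(RHS) \ {ε}) ∪ (FOLLOW(D) if ε ∈ FIRST(RHS), i.e. RHS ⇒* ε)
FIRST(B) = { ε }
FIRST(P) = { '*', 'e', 'f' }
FIRST(B P) = { '*', 'e', 'f' }
ε ∉ FIRST(B P), so FOLLOW(D) is not added.
PREDICT(D → B P) = { '*', 'e', 'f' }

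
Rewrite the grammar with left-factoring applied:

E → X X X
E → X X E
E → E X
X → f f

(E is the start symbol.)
E → X X E'
E' → X
E' → E
E → E X
X → f f

Left-factoring transforms A → αβ₁ | αβ₂ into A → αA' and A' → β₁ | β₂
(α is the longest common prefix among the alternatives). Repeat until
no nonterminal has two alternatives with a common prefix.

Round 1: E has alternatives sharing prefix 'X X'. Introduce E': E → X X E'
  Add: E' → X
  Add: E' → E

No remaining common prefixes — done.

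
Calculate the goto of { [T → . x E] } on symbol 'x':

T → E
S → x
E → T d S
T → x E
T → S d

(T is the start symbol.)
{ [E → . T d S], [S → . x], [T → . E], [T → . S d], [T → . x E], [T → x . E] }

GOTO(I, 'x') = CLOSURE({ [A → αX.β] : [A → α.Xβ] ∈ I, X = 'x' })

Items with dot before 'x', with the dot advanced:
  [T → . x E] → [T → x . E]
Closure of the advanced items:
  [T → x . E] has the dot before E: add [E → . T d S]
  [E → . T d S] has the dot before T: add [T → . E], [T → . x E], [T → . S d]
  [T → . S d] has the dot before S: add [S → . x]

GOTO = { [E → . T d S], [S → . x], [T → . E], [T → . S d], [T → . x E], [T → x . E] }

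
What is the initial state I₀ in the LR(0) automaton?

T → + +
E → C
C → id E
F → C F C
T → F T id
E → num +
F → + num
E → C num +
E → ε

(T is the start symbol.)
{ [C → . id E], [F → . + num], [F → . C F C], [T → . + +], [T → . F T id], [T' → . T] }

First, augment the grammar with T' → T
I₀ = CLOSURE({ [T' → . T] }):
  [T' → . T] has the dot before T: add [T → . + +], [T → . F T id]
  [T → . F T id] has the dot before F: add [F → . C F C], [F → . + num]
  [F → . C F C] has the dot before C: add [C → . id E]
No further items can be added.

I₀ = { [C → . id E], [F → . + num], [F → . C F C], [T → . + +], [T → . F T id], [T' → . T] }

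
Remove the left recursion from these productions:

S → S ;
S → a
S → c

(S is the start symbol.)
S → a S'
S → c S'
S' → ; S'
S' → ε

S is directly left-recursive. The standard transformation for
  A → A α₁ | ... | A α_m | β₁ | ... | β_n
is
  A  → β₁ A' | ... | β_n A'
  A' → α₁ A' | ... | α_m A' | ε

S → a becomes S → a S'
S → c becomes S → c S'
S → S ; becomes S' → ; S'
Add S' → ε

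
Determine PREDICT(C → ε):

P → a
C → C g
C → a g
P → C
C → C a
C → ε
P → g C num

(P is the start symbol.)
PREDICT(C → ε) = (FIRST(RHS) \ {ε}) ∪ (FOLLOW(C) if ε ∈ FIRST(RHS), i.e. RHS ⇒* ε)
The right-hand side is ε (FIRST(ε) = { ε }), so the predict set is FOLLOW(C) = { $, 'a', 'g', 'num' }
PREDICT(C → ε) = { $, 'a', 'g', 'num' }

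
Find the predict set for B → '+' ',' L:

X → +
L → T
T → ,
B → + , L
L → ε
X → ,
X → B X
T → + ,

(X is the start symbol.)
PREDICT(B → '+' ',' L) = (FIRST(RHS) \ {ε}) ∪ (FOLLOW(B) if ε ∈ FIRST(RHS), i.e. RHS ⇒* ε)
FIRST('+' ',' L) = { '+' }
ε ∉ FIRST('+' ',' L), so FOLLOW(B) is not added.
PREDICT(B → '+' ',' L) = { '+' }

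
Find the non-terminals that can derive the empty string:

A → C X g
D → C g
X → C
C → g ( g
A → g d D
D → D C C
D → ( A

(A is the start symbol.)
There are no ε-productions, so no non-terminal can derive ε.
No non-terminals are nullable.

Answer: None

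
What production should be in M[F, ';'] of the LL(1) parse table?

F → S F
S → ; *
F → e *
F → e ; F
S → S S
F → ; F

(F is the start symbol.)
F → S F, F → ; F

To find M[F, ';'], we find productions for F where ';' is in the predict set (PREDICT(N → α) = (FIRST(α) \ {ε}) ∪ (FOLLOW(N) if α ⇒* ε)).

Relevant sets:
  FIRST(S) = { ';' }

F → S F: PREDICT = { ';' }
  ';' is in predict set, so this production goes in M[F, ';']
F → e *: PREDICT = { 'e' }
F → e ; F: PREDICT = { 'e' }
F → ; F: PREDICT = { ';' }
  ';' is in predict set, so this production goes in M[F, ';']

M[F, ';'] = F → S F, F → ; F  (a multiply-defined cell — the grammar is not LL(1))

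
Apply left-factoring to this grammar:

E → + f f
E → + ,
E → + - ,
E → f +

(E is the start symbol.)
Left-factoring transforms A → αβ₁ | αβ₂ into A → αA' and A' → β₁ | β₂
(α is the longest common prefix among the alternatives). Repeat until
no nonterminal has two alternatives with a common prefix.

Round 1: E has alternatives sharing prefix '+'. Introduce E': E → + E'
  Add: E' → f f
  Add: E' → ,
  Add: E' → - ,

No remaining common prefixes — done.

Resulting grammar:
E → + E'
E' → f f
E' → ,
E' → - ,
E → f +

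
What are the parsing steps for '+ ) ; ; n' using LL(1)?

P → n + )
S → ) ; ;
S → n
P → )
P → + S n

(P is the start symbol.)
LL(1) parsing maintains a stack (initially the start symbol over $) and the input. At each step: if the stack top is a terminal, match it against the current input token; if it is a non-terminal N, replace it with the RHS of M[N, lookahead] (the unique production whose predict set contains the lookahead).

Stack is shown with the top on the left.

Stack      Input        Action
------------------------------
P $        + ) ; ; n $  output P → + S n
+ S n $    + ) ; ; n $  match '+'
S n $      ) ; ; n $    output S → ) ; ;
) ; ; n $  ) ; ; n $    match ')'
; ; n $    ; ; n $      match ';'
; n $      ; n $        match ';'
n $        n $          match 'n'
$          $            accept

The string is accepted.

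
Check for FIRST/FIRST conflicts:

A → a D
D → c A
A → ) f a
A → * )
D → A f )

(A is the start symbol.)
No FIRST/FIRST conflicts.

FIRST sets of the non-terminals at (or reachable through a nullable prefix from) the front of some alternative:
  FIRST(A) = { ')', '*', 'a' }

Productions for A:
  A → a D: FIRST = { 'a' }
  A → ) f a: FIRST = { ')' }
  A → * ): FIRST = { '*' }
Productions for D:
  D → c A: FIRST = { 'c' }
  D → A f ): FIRST = { ')', '*', 'a' }

All alternatives of each non-terminal have pairwise disjoint FIRST sets.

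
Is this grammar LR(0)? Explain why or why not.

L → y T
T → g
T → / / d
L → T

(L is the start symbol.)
Augment with L' → L and build the canonical LR(0) collection (I0 = CLOSURE({[L' → . L]}), then GOTO on every symbol after a dot until no new states appear). It has 9 states:
  I0: { [L → . T], [L → . y T], [L' → . L], [T → . / / d], [T → . g] }  — shift
  I1: { [T → / . / d] }  — shift
  I2: { [L' → L .] }  — accept
  I3: { [L → T .] }  — reduce
  I4: { [T → g .] }  — reduce
  I5: { [L → y . T], [T → . / / d], [T → . g] }  — shift
  I6: { [L → y T .] }  — reduce
  I7: { [T → / / . d] }  — shift
  I8: { [T → / / d .] }  — reduce

Every state is either a pure shift/goto state or contains exactly one complete item and nothing to shift — no conflicts. The grammar is LR(0).

Answer: Yes, the grammar is LR(0)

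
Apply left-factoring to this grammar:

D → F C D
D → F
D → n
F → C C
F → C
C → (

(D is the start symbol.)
D → F D'
D' → C D
D' → ε
D → n
F → C F'
F' → C
F' → ε
C → (

Left-factoring transforms A → αβ₁ | αβ₂ into A → αA' and A' → β₁ | β₂
(α is the longest common prefix among the alternatives). Repeat until
no nonterminal has two alternatives with a common prefix.

Round 1: D has alternatives sharing prefix 'F'. Introduce D': D → F D'
  Add: D' → C D
  Add: D' → ε

Round 2: F has alternatives sharing prefix 'C'. Introduce F': F → C F'
  Add: F' → C
  Add: F' → ε

No remaining common prefixes — done.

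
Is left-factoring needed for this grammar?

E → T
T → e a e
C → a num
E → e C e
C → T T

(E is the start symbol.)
No, left-factoring is not needed

Left-factoring is needed when two productions for the same non-terminal
share a common prefix on the right-hand side.

Productions for E:
  E → T
  E → e C e
Productions for C:
  C → a num
  C → T T

No common prefixes found.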